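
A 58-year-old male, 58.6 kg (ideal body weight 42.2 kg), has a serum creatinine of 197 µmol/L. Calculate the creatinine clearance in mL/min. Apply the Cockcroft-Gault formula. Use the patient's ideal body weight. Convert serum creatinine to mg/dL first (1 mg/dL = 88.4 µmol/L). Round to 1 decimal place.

SCr = 197 / 88.4 = 2.229 mg/dL
CrCl = (140 − 58) × 42.2 / (72 × 2.229) = 3460.4 / 160.49 ≈ 21.6 mL/min

21.6 mL/min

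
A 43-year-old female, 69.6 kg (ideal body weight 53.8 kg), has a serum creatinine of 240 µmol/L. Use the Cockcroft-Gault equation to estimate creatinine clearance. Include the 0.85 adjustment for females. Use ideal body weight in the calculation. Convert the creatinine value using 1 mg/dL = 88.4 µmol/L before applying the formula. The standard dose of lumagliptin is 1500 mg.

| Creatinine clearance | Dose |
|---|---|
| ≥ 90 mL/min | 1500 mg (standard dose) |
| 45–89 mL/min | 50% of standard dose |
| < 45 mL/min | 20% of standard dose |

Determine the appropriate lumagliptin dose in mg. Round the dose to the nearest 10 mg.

SCr = 240 / 88.4 = 2.715 mg/dL
CrCl = (140 − 43) × 53.8 / (72 × 2.715) × 0.85 = 5218.6 / 195.48 × 0.85 ≈ 22.7 mL/min
CrCl ≈ 23 mL/min → bracket < 45 mL/min.
20% of 1500 mg = 300 mg

300 mg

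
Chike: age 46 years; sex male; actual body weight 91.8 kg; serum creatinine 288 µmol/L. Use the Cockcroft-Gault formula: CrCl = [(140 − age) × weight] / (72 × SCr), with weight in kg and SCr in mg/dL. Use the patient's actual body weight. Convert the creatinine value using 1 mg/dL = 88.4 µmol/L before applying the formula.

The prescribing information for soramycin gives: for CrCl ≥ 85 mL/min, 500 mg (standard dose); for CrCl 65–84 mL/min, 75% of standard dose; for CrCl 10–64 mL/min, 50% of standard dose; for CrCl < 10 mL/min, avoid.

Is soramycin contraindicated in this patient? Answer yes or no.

no

SCr = 288 / 88.4 = 3.258 mg/dL
CrCl = (140 − 46) × 91.8 / (72 × 3.258) = 8629.2 / 234.58 ≈ 36.8 mL/min
CrCl ≈ 37 mL/min, which is ≥ 10 mL/min.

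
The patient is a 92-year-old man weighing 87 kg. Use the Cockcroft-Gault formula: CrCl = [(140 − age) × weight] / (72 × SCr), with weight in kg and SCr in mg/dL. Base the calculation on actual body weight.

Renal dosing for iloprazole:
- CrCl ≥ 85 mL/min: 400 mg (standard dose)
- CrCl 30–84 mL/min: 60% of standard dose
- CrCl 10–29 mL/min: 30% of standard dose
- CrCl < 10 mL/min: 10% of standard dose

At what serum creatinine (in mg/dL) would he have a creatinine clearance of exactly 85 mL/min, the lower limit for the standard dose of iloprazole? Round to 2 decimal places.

Standard dose requires CrCl ≥ 85 mL/min.
Set (140 − 92) × 87 / (72 × SCr) = 85
SCr = (140 − 92) × 87 / (72 × 85) = 0.682 mg/dL

0.68 mg/dL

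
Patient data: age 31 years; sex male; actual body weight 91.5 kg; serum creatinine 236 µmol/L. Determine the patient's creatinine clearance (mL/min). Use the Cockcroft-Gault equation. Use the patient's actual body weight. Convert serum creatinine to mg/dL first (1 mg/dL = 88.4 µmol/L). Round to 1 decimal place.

51.9 mL/min

SCr = 236 / 88.4 = 2.67 mg/dL
CrCl = (140 − 31) × 91.5 / (72 × 2.67) = 9973.5 / 192.24 ≈ 51.9 mL/min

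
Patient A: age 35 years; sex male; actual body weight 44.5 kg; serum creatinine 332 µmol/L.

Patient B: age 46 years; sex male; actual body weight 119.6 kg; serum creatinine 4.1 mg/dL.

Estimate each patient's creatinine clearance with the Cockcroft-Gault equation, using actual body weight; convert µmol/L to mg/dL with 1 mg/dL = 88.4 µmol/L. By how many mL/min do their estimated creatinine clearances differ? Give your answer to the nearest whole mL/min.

21 mL/min

Patient A: SCr = 332 / 88.4 = 3.756 mg/dL
Patient A: CrCl = (140 − 35) × 44.5 / (72 × 3.756) = 4672.5 / 270.43 ≈ 17.3 mL/min
Patient B: CrCl = (140 − 46) × 119.6 / (72 × 4.1) = 11242.4 / 295.20 ≈ 38.1 mL/min
|17.3 − 38.1| = 20.8 mL/min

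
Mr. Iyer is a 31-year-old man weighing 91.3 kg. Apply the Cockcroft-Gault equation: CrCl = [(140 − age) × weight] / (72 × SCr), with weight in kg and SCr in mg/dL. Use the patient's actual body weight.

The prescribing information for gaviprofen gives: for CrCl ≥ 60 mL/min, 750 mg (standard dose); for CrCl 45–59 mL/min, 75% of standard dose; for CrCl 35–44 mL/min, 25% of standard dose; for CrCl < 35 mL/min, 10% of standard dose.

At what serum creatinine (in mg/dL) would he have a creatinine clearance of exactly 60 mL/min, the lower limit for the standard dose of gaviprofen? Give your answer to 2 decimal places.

Standard dose requires CrCl ≥ 60 mL/min.
Set (140 − 31) × 91.3 / (72 × SCr) = 60
SCr = (140 − 31) × 91.3 / (72 × 60) = 2.304 mg/dL

2.30 mg/dL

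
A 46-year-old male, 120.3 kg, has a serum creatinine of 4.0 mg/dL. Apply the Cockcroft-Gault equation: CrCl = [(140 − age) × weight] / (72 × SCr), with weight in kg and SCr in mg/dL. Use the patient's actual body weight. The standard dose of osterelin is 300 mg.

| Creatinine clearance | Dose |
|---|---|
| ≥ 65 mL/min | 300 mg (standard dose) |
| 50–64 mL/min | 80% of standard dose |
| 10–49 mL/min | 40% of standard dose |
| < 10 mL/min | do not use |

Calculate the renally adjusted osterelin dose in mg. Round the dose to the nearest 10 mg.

120 mg

CrCl = (140 − 46) × 120.3 / (72 × 4) = 11308.2 / 288.00 ≈ 39.3 mL/min
CrCl ≈ 39 mL/min → bracket 10–49 mL/min.
40% of 300 mg = 120 mg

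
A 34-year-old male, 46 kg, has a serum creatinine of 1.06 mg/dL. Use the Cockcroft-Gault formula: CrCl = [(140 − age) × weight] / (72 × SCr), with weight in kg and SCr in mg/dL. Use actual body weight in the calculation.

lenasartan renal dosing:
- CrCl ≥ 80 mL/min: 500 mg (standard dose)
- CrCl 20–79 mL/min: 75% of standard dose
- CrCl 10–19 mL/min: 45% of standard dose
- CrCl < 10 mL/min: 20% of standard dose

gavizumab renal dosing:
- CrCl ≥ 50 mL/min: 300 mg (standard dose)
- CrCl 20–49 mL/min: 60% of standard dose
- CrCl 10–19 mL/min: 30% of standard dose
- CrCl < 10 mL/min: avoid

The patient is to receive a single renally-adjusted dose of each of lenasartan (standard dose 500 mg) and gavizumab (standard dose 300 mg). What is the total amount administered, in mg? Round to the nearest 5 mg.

CrCl = (140 − 34) × 46 / (72 × 1.06) = 4876.0 / 76.32 ≈ 63.9 mL/min
CrCl ≈ 64 mL/min.
lenasartan: 20–79 mL/min → 75% of 500 mg = 375 mg.
gavizumab: ≥ 50 mL/min → 100% of 300 mg = 300 mg.
Total = 375 + 300 = 675 mg.

675 mg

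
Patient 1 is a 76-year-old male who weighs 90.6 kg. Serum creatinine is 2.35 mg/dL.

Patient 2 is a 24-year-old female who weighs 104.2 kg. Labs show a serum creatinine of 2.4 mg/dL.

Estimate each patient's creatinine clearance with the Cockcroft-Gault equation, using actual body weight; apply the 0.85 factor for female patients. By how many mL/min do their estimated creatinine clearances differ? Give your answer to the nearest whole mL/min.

Patient 1: CrCl = (140 − 76) × 90.6 / (72 × 2.35) = 5798.4 / 169.20 ≈ 34.3 mL/min
Patient 2: CrCl = (140 − 24) × 104.2 / (72 × 2.4) × 0.85 = 12087.2 / 172.80 × 0.85 ≈ 59.5 mL/min
|34.3 − 59.5| = 25.2 mL/min

25 mL/min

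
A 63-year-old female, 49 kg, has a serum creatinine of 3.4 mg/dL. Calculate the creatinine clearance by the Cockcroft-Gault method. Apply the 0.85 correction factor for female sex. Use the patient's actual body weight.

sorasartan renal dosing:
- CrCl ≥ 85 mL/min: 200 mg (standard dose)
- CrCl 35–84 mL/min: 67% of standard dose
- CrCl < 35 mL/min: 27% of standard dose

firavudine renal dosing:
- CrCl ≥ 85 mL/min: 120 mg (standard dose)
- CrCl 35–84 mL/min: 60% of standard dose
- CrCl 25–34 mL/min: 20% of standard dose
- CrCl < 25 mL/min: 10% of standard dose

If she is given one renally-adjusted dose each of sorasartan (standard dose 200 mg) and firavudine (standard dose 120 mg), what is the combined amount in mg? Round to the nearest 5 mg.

65 mg

CrCl = (140 − 63) × 49 / (72 × 3.4) × 0.85 = 3773.0 / 244.80 × 0.85 ≈ 13.1 mL/min
CrCl ≈ 13 mL/min.
sorasartan: < 35 mL/min → 27% of 200 mg = 54 mg.
firavudine: < 25 mL/min → 10% of 120 mg = 12 mg.
Total = 54 + 12 = 66 mg.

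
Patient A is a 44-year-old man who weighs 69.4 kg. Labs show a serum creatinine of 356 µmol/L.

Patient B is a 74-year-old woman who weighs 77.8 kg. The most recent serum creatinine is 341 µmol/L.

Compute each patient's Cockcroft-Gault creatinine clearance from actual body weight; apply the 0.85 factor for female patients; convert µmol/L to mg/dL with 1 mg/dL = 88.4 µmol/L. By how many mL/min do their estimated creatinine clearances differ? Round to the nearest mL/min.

Patient A: SCr = 356 / 88.4 = 4.027 mg/dL
Patient A: CrCl = (140 − 44) × 69.4 / (72 × 4.027) = 6662.4 / 289.94 ≈ 23.0 mL/min
Patient B: SCr = 341 / 88.4 = 3.857 mg/dL
Patient B: CrCl = (140 − 74) × 77.8 / (72 × 3.857) × 0.85 = 5134.8 / 277.70 × 0.85 ≈ 15.7 mL/min
|23.0 − 15.7| = 7.3 mL/min

7 mL/min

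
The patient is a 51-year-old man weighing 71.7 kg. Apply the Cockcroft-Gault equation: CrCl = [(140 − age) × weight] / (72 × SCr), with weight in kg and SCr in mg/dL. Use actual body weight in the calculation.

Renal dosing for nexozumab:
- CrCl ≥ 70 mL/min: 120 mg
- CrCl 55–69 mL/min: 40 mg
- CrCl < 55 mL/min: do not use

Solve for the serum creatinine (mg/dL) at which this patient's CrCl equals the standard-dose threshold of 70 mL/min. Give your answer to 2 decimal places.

Standard dose requires CrCl ≥ 70 mL/min.
Set (140 − 51) × 71.7 / (72 × SCr) = 70
SCr = (140 − 51) × 71.7 / (72 × 70) = 1.266 mg/dL

1.27 mg/dL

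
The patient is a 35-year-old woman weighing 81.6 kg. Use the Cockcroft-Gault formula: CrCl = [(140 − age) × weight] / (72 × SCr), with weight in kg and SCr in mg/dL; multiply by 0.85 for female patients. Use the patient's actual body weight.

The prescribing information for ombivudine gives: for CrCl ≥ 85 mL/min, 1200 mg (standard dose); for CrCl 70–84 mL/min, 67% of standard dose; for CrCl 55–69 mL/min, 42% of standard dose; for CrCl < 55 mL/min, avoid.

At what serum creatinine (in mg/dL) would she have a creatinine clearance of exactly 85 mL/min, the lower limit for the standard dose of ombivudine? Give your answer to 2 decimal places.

Standard dose requires CrCl ≥ 85 mL/min.
Set (140 − 35) × 81.6 × 0.85 / (72 × SCr) = 85
SCr = (140 − 35) × 81.6 × 0.85 / (72 × 85) = 1.190 mg/dL

1.19 mg/dL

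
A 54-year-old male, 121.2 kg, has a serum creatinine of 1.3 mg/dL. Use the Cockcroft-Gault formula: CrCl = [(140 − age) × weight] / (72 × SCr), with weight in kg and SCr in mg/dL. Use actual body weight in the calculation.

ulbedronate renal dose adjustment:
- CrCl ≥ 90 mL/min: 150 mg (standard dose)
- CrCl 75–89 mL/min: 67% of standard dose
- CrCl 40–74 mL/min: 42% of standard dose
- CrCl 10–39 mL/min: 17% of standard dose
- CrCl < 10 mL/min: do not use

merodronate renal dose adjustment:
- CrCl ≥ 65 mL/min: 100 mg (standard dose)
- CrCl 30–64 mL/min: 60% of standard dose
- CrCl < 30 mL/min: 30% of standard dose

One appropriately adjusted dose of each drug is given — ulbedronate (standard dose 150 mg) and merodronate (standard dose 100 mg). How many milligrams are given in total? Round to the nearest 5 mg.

250 mg

CrCl = (140 − 54) × 121.2 / (72 × 1.3) = 10423.2 / 93.60 ≈ 111.4 mL/min
CrCl ≈ 111 mL/min.
ulbedronate: ≥ 90 mL/min → 100% of 150 mg = 150 mg.
merodronate: ≥ 65 mL/min → 100% of 100 mg = 100 mg.
Total = 150 + 100 = 250 mg.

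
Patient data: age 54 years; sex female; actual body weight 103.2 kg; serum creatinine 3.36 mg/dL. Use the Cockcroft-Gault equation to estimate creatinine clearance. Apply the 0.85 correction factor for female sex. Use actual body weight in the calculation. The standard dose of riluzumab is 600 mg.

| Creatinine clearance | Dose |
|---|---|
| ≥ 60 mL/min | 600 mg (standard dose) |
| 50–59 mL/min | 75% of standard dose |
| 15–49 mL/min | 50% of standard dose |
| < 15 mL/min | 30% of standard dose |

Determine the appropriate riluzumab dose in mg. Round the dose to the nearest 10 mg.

CrCl = (140 − 54) × 103.2 / (72 × 3.36) × 0.85 = 8875.2 / 241.92 × 0.85 ≈ 31.2 mL/min
CrCl ≈ 31 mL/min → bracket 15–49 mL/min.
50% of 600 mg = 300 mg

300 mg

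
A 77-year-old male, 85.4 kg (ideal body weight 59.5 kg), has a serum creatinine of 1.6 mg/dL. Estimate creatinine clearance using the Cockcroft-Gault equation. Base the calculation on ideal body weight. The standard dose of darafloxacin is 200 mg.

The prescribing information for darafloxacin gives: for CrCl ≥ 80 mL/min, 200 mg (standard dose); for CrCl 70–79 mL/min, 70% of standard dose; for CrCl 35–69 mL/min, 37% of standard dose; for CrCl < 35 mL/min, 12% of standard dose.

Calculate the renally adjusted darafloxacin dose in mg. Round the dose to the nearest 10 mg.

20 mg

CrCl = (140 − 77) × 59.5 / (72 × 1.6) = 3748.5 / 115.20 ≈ 32.5 mL/min
CrCl ≈ 33 mL/min → bracket < 35 mL/min.
12% of 200 mg = 24 mg → 20 mg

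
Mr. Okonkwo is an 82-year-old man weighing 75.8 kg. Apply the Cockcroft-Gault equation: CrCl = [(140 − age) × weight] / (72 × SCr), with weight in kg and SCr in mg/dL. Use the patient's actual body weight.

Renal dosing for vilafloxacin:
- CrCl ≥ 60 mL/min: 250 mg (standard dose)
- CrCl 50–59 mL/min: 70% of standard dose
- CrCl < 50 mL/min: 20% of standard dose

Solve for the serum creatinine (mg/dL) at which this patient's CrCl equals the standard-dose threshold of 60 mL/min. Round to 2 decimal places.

1.02 mg/dL

Standard dose requires CrCl ≥ 60 mL/min.
Set (140 − 82) × 75.8 / (72 × SCr) = 60
SCr = (140 − 82) × 75.8 / (72 × 60) = 1.018 mg/dL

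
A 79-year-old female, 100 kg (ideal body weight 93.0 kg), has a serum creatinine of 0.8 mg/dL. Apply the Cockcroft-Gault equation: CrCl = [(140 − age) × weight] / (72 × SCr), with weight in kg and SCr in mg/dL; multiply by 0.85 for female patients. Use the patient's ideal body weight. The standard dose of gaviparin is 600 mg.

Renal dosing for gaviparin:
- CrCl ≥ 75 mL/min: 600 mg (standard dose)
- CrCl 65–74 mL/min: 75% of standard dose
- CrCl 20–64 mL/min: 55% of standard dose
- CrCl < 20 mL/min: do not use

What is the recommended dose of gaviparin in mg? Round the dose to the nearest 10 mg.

CrCl = (140 − 79) × 93 / (72 × 0.8) × 0.85 = 5673.0 / 57.60 × 0.85 ≈ 83.7 mL/min
CrCl ≈ 84 mL/min → bracket ≥ 75 mL/min.
100% of 600 mg = 600 mg

600 mg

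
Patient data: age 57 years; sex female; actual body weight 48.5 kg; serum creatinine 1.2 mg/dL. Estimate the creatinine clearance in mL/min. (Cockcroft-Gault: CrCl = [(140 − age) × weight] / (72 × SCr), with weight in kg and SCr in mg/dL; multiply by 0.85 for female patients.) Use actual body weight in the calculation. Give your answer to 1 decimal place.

39.6 mL/min

CrCl = (140 − 57) × 48.5 / (72 × 1.2) × 0.85 = 4025.5 / 86.40 × 0.85 ≈ 39.6 mL/min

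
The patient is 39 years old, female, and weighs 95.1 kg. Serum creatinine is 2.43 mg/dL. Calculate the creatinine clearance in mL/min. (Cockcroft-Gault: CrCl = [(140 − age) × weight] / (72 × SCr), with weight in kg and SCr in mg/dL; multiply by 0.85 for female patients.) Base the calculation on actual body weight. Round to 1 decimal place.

CrCl = (140 − 39) × 95.1 / (72 × 2.43) × 0.85 = 9605.1 / 174.96 × 0.85 ≈ 46.7 mL/min

46.7 mL/min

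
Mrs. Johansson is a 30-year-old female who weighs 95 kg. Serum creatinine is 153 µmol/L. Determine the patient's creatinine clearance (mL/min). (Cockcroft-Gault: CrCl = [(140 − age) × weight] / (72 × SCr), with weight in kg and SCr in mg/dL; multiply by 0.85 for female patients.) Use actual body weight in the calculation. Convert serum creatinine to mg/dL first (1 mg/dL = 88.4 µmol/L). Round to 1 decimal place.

71.3 mL/min

SCr = 153 / 88.4 = 1.731 mg/dL
CrCl = (140 − 30) × 95 / (72 × 1.731) × 0.85 = 10450.0 / 124.63 × 0.85 ≈ 71.3 mL/min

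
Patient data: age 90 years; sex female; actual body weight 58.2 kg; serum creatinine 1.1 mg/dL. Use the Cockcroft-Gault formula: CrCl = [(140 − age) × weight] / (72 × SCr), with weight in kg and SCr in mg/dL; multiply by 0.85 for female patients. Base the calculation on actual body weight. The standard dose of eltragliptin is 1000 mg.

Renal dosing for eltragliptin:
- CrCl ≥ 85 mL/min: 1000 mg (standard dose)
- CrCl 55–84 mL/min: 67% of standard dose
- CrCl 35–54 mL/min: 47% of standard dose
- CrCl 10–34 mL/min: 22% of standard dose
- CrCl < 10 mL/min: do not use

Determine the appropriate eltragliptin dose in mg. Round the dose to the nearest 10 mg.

220 mg

CrCl = (140 − 90) × 58.2 / (72 × 1.1) × 0.85 = 2910.0 / 79.20 × 0.85 ≈ 31.2 mL/min
CrCl ≈ 31 mL/min → bracket 10–34 mL/min.
22% of 1000 mg = 220 mg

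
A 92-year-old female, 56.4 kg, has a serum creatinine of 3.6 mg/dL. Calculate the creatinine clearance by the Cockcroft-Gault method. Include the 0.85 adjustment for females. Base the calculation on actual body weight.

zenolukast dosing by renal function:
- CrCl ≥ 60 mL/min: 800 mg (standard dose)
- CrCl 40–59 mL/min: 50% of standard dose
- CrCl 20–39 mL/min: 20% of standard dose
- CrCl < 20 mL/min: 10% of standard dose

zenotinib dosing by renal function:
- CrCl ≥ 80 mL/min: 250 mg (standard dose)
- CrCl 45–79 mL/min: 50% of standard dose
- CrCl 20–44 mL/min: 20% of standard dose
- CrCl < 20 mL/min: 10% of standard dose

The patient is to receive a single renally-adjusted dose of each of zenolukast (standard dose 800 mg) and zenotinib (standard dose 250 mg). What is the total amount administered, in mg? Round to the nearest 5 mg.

105 mg

CrCl = (140 − 92) × 56.4 / (72 × 3.6) × 0.85 = 2707.2 / 259.20 × 0.85 ≈ 8.9 mL/min
CrCl ≈ 9 mL/min.
zenolukast: < 20 mL/min → 10% of 800 mg = 80 mg.
zenotinib: < 20 mL/min → 10% of 250 mg = 25 mg.
Total = 80 + 25 = 105 mg.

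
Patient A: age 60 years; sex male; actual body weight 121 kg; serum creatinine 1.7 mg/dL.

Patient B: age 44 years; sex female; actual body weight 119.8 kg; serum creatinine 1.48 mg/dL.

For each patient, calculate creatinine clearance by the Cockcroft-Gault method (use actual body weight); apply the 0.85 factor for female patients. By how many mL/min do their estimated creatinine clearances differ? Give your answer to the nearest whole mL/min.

13 mL/min

Patient A: CrCl = (140 − 60) × 121 / (72 × 1.7) = 9680.0 / 122.40 ≈ 79.1 mL/min
Patient B: CrCl = (140 − 44) × 119.8 / (72 × 1.48) × 0.85 = 11500.8 / 106.56 × 0.85 ≈ 91.7 mL/min
|79.1 − 91.7| = 12.6 mL/min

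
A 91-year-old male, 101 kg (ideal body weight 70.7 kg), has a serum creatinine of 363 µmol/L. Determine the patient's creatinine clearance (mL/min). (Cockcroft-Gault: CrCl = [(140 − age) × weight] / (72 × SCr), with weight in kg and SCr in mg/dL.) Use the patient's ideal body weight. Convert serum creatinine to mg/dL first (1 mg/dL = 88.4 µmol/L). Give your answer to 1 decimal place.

11.7 mL/min

SCr = 363 / 88.4 = 4.106 mg/dL
CrCl = (140 − 91) × 70.7 / (72 × 4.106) = 3464.3 / 295.63 ≈ 11.7 mL/min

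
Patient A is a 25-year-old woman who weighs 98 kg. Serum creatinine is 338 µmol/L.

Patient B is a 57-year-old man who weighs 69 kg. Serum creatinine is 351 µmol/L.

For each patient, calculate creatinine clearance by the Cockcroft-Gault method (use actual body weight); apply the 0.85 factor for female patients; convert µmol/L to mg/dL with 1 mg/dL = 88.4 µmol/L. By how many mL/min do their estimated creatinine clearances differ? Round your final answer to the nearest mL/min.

15 mL/min

Patient A: SCr = 338 / 88.4 = 3.824 mg/dL
Patient A: CrCl = (140 − 25) × 98 / (72 × 3.824) × 0.85 = 11270.0 / 275.33 × 0.85 ≈ 34.8 mL/min
Patient B: SCr = 351 / 88.4 = 3.971 mg/dL
Patient B: CrCl = (140 − 57) × 69 / (72 × 3.971) = 5727.0 / 285.91 ≈ 20.0 mL/min
|34.8 − 20.0| = 14.8 mL/min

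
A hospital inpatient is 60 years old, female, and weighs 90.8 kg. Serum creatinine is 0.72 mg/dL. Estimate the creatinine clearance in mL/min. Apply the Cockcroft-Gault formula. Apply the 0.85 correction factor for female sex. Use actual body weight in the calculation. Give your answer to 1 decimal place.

CrCl = (140 − 60) × 90.8 / (72 × 0.72) × 0.85 = 7264.0 / 51.84 × 0.85 ≈ 119.1 mL/min

119.1 mL/min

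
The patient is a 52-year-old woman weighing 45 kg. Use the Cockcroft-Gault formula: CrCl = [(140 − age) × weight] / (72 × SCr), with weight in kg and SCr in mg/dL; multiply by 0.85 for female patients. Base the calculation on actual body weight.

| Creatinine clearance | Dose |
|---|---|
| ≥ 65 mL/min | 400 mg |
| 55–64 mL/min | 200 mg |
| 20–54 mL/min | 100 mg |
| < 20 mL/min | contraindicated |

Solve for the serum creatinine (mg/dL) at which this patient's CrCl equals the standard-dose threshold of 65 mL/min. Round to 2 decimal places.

Standard dose requires CrCl ≥ 65 mL/min.
Set (140 − 52) × 45 × 0.85 / (72 × SCr) = 65
SCr = (140 − 52) × 45 × 0.85 / (72 × 65) = 0.719 mg/dL

0.72 mg/dL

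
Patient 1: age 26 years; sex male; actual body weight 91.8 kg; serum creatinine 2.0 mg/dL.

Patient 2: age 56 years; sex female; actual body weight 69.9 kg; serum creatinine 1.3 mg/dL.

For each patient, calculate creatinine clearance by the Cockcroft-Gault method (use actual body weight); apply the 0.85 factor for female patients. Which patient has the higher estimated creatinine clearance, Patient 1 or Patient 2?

Patient 1

Patient 1: CrCl = (140 − 26) × 91.8 / (72 × 2) = 10465.2 / 144.00 ≈ 72.7 mL/min
Patient 2: CrCl = (140 − 56) × 69.9 / (72 × 1.3) × 0.85 = 5871.6 / 93.60 × 0.85 ≈ 53.3 mL/min
72.7 vs 53.3 mL/min → Patient 1 is higher.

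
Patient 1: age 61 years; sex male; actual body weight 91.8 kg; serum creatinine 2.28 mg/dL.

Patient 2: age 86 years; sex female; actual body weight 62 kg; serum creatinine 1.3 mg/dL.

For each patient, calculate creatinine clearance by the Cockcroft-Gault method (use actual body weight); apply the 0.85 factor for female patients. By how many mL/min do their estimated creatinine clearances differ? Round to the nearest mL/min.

14 mL/min

Patient 1: CrCl = (140 − 61) × 91.8 / (72 × 2.28) = 7252.2 / 164.16 ≈ 44.2 mL/min
Patient 2: CrCl = (140 − 86) × 62 / (72 × 1.3) × 0.85 = 3348.0 / 93.60 × 0.85 ≈ 30.4 mL/min
|44.2 − 30.4| = 13.8 mL/min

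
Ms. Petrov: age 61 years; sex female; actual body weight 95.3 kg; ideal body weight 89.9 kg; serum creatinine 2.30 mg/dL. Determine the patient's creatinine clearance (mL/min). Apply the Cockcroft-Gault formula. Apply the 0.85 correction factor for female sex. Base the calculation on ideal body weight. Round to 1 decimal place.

36.5 mL/min

CrCl = (140 − 61) × 89.9 / (72 × 2.3) × 0.85 = 7102.1 / 165.60 × 0.85 ≈ 36.5 mL/min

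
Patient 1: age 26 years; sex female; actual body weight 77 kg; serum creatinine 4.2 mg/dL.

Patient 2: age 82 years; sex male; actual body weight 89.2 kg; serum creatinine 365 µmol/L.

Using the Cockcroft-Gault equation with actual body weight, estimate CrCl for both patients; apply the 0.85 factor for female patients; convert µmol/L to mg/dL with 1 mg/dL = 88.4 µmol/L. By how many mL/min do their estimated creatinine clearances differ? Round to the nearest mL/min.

7 mL/min

Patient 1: CrCl = (140 − 26) × 77 / (72 × 4.2) × 0.85 = 8778.0 / 302.40 × 0.85 ≈ 24.7 mL/min
Patient 2: SCr = 365 / 88.4 = 4.129 mg/dL
Patient 2: CrCl = (140 − 82) × 89.2 / (72 × 4.129) = 5173.6 / 297.29 ≈ 17.4 mL/min
|24.7 − 17.4| = 7.3 mL/min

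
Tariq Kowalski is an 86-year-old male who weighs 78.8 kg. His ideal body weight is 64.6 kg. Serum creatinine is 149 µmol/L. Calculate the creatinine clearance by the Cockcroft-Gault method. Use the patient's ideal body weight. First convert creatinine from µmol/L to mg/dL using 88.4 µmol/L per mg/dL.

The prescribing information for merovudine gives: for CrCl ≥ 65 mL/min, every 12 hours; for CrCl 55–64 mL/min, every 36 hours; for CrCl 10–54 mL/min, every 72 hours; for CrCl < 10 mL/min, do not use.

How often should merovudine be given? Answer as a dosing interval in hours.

SCr = 149 / 88.4 = 1.686 mg/dL
CrCl = (140 − 86) × 64.6 / (72 × 1.686) = 3488.4 / 121.39 ≈ 28.7 mL/min
CrCl ≈ 29 mL/min → bracket 10–54 mL/min → every 72 hours.

every 72 hours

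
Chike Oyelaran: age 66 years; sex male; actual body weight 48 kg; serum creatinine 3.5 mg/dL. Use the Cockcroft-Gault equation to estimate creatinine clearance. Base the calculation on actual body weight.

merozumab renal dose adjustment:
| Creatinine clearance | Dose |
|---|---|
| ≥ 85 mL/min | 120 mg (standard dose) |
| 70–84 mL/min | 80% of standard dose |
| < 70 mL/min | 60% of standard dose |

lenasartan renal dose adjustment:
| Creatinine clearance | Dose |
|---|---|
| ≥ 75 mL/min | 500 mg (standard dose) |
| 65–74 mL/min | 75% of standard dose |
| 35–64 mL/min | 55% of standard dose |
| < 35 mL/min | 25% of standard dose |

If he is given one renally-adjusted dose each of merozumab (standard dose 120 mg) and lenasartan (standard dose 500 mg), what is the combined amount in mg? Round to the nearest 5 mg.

195 mg

CrCl = (140 − 66) × 48 / (72 × 3.5) = 3552.0 / 252.00 ≈ 14.1 mL/min
CrCl ≈ 14 mL/min.
merozumab: < 70 mL/min → 60% of 120 mg = 72 mg.
lenasartan: < 35 mL/min → 25% of 500 mg = 125 mg.
Total = 72 + 125 = 197 mg.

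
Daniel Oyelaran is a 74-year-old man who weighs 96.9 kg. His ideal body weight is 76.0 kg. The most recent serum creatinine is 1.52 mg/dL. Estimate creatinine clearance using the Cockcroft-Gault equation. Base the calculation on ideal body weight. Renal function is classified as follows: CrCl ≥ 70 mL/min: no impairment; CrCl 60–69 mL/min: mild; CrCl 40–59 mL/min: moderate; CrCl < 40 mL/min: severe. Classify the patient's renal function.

CrCl = (140 − 74) × 76 / (72 × 1.52) = 5016.0 / 109.44 ≈ 45.8 mL/min
46 mL/min falls in the 'moderate' range.

moderate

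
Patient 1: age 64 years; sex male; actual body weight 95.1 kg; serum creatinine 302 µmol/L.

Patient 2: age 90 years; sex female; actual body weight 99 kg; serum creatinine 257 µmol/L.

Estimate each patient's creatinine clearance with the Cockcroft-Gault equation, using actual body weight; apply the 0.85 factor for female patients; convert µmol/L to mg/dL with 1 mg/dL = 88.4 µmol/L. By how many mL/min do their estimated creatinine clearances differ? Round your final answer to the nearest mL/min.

Patient 1: SCr = 302 / 88.4 = 3.416 mg/dL
Patient 1: CrCl = (140 − 64) × 95.1 / (72 × 3.416) = 7227.6 / 245.95 ≈ 29.4 mL/min
Patient 2: SCr = 257 / 88.4 = 2.907 mg/dL
Patient 2: CrCl = (140 − 90) × 99 / (72 × 2.907) × 0.85 = 4950.0 / 209.30 × 0.85 ≈ 20.1 mL/min
|29.4 − 20.1| = 9.3 mL/min

9 mL/min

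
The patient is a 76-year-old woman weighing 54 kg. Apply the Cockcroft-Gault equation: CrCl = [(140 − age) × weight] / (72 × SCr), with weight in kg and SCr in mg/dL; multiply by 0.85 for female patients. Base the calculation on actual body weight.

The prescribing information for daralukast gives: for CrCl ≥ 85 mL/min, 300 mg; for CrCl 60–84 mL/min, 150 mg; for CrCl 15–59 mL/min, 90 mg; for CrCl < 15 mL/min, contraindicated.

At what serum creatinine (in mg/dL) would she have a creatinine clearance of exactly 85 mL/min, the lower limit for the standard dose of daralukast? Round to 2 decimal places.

Standard dose requires CrCl ≥ 85 mL/min.
Set (140 − 76) × 54 × 0.85 / (72 × SCr) = 85
SCr = (140 − 76) × 54 × 0.85 / (72 × 85) = 0.480 mg/dL

0.48 mg/dL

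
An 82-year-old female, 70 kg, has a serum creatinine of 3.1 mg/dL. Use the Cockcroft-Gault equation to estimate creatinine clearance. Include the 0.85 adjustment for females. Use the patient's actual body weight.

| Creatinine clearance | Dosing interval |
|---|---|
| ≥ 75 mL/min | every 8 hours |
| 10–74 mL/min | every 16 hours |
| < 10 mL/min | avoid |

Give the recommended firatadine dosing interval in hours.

every 16 hours

CrCl = (140 − 82) × 70 / (72 × 3.1) × 0.85 = 4060.0 / 223.20 × 0.85 ≈ 15.5 mL/min
CrCl ≈ 15 mL/min → bracket 10–74 mL/min → every 16 hours.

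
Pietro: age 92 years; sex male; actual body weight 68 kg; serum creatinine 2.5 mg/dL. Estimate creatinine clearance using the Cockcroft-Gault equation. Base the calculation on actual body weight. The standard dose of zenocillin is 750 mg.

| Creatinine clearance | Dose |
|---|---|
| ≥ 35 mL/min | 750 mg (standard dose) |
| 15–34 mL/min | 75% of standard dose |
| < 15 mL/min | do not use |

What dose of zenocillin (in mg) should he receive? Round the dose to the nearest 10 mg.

560 mg

CrCl = (140 − 92) × 68 / (72 × 2.5) = 3264.0 / 180.00 ≈ 18.1 mL/min
CrCl ≈ 18 mL/min → bracket 15–34 mL/min.
75% of 750 mg = 562.5 mg → 560 mg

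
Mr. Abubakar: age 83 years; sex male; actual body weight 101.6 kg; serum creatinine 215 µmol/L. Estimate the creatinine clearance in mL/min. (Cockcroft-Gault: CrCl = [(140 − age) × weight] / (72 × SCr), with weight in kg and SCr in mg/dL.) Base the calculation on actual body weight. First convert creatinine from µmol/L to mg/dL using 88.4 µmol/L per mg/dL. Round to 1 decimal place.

SCr = 215 / 88.4 = 2.432 mg/dL
CrCl = (140 − 83) × 101.6 / (72 × 2.432) = 5791.2 / 175.10 ≈ 33.1 mL/min

33.1 mL/min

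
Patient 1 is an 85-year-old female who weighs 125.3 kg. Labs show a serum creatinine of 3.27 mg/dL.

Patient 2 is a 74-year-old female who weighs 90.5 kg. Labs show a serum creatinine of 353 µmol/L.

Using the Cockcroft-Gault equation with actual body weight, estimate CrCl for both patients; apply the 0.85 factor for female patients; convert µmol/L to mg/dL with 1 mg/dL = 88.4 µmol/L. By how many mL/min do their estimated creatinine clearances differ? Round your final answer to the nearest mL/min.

7 mL/min

Patient 1: CrCl = (140 − 85) × 125.3 / (72 × 3.27) × 0.85 = 6891.5 / 235.44 × 0.85 ≈ 24.9 mL/min
Patient 2: SCr = 353 / 88.4 = 3.993 mg/dL
Patient 2: CrCl = (140 − 74) × 90.5 / (72 × 3.993) × 0.85 = 5973.0 / 287.50 × 0.85 ≈ 17.7 mL/min
|24.9 − 17.7| = 7.2 mL/min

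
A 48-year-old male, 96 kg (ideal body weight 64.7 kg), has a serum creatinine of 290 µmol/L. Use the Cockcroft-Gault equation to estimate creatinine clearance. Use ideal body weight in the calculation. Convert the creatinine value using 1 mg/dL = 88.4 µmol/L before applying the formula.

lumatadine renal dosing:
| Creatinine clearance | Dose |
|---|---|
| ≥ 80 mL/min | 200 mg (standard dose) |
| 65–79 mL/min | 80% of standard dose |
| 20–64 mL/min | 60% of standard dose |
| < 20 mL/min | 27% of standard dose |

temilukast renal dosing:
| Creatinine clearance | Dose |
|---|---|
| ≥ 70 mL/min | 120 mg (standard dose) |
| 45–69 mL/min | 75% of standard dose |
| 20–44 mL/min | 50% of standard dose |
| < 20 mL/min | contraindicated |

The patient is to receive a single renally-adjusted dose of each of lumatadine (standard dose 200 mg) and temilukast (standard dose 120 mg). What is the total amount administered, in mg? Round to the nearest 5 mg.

SCr = 290 / 88.4 = 3.281 mg/dL
CrCl = (140 − 48) × 64.7 / (72 × 3.281) = 5952.4 / 236.23 ≈ 25.2 mL/min
CrCl ≈ 25 mL/min.
lumatadine: 20–64 mL/min → 60% of 200 mg = 120 mg.
temilukast: 20–44 mL/min → 50% of 120 mg = 60 mg.
Total = 120 + 60 = 180 mg.

180 mg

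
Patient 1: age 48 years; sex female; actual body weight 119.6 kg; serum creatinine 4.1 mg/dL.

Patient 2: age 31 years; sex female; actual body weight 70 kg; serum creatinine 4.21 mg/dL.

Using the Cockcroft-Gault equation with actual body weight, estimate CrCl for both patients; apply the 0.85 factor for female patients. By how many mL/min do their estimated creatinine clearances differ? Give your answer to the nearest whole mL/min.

Patient 1: CrCl = (140 − 48) × 119.6 / (72 × 4.1) × 0.85 = 11003.2 / 295.20 × 0.85 ≈ 31.7 mL/min
Patient 2: CrCl = (140 − 31) × 70 / (72 × 4.21) × 0.85 = 7630.0 / 303.12 × 0.85 ≈ 21.4 mL/min
|31.7 − 21.4| = 10.3 mL/min

10 mL/min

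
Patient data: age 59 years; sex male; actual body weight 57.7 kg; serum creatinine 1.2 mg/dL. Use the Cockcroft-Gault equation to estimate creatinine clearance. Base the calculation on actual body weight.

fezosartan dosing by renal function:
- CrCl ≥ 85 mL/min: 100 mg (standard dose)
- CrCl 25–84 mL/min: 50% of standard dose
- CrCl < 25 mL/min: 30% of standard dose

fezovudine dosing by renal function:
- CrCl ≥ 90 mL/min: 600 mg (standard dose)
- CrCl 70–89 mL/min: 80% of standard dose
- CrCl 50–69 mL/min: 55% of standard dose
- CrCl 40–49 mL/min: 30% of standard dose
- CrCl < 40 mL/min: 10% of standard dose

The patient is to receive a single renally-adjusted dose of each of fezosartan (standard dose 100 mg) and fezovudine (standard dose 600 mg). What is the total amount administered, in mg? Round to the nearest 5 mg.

380 mg

CrCl = (140 − 59) × 57.7 / (72 × 1.2) = 4673.7 / 86.40 ≈ 54.1 mL/min
CrCl ≈ 54 mL/min.
fezosartan: 25–84 mL/min → 50% of 100 mg = 50 mg.
fezovudine: 50–69 mL/min → 55% of 600 mg = 330 mg.
Total = 50 + 330 = 380 mg.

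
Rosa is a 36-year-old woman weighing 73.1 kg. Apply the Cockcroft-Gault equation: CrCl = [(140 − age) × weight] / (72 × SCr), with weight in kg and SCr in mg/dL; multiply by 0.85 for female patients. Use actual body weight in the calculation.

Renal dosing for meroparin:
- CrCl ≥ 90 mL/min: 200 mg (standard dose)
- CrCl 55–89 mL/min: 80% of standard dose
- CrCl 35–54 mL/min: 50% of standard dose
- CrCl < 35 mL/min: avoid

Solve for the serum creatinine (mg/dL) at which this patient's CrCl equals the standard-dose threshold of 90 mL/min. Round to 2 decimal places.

Standard dose requires CrCl ≥ 90 mL/min.
Set (140 − 36) × 73.1 × 0.85 / (72 × SCr) = 90
SCr = (140 − 36) × 73.1 × 0.85 / (72 × 90) = 0.997 mg/dL

1.00 mg/dL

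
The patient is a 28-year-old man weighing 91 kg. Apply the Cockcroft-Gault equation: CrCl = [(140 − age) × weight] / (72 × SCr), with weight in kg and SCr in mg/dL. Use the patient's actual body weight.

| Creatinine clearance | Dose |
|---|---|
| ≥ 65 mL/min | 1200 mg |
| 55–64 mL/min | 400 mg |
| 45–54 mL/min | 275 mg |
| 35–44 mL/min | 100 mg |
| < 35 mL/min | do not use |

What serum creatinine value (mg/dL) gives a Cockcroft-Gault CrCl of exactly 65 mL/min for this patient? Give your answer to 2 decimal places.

2.18 mg/dL

Standard dose requires CrCl ≥ 65 mL/min.
Set (140 − 28) × 91 / (72 × SCr) = 65
SCr = (140 − 28) × 91 / (72 × 65) = 2.178 mg/dL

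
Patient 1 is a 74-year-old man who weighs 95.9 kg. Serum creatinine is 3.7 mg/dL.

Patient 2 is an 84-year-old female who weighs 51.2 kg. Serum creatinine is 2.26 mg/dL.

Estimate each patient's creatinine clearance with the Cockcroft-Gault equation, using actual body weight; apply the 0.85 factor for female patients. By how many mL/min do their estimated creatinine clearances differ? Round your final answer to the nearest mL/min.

9 mL/min

Patient 1: CrCl = (140 − 74) × 95.9 / (72 × 3.7) = 6329.4 / 266.40 ≈ 23.8 mL/min
Patient 2: CrCl = (140 − 84) × 51.2 / (72 × 2.26) × 0.85 = 2867.2 / 162.72 × 0.85 ≈ 15.0 mL/min
|23.8 − 15.0| = 8.8 mL/min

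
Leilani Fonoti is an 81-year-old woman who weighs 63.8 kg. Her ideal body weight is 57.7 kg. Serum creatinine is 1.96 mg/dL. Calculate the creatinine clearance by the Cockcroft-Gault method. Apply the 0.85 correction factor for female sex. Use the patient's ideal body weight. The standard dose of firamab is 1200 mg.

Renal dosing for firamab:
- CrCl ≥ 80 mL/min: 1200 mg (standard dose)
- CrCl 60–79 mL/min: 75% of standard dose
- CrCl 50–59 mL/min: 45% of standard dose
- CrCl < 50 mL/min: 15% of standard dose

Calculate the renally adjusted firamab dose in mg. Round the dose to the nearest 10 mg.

180 mg

CrCl = (140 − 81) × 57.7 / (72 × 1.96) × 0.85 = 3404.3 / 141.12 × 0.85 ≈ 20.5 mL/min
CrCl ≈ 21 mL/min → bracket < 50 mL/min.
15% of 1200 mg = 180 mg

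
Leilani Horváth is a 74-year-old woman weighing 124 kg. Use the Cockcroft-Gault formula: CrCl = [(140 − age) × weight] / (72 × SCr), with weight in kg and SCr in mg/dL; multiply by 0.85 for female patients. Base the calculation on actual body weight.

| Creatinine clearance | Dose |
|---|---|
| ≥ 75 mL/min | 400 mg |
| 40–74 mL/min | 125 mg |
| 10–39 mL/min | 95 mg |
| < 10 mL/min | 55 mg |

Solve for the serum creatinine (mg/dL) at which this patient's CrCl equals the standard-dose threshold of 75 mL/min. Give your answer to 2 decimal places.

Standard dose requires CrCl ≥ 75 mL/min.
Set (140 − 74) × 124 × 0.85 / (72 × SCr) = 75
SCr = (140 − 74) × 124 × 0.85 / (72 × 75) = 1.288 mg/dL

1.29 mg/dL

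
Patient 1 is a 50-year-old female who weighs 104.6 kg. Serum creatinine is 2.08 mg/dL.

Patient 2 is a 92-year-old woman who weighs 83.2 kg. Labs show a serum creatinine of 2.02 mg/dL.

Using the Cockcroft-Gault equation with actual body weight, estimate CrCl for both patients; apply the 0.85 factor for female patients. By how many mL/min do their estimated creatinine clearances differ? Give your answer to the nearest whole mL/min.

Patient 1: CrCl = (140 − 50) × 104.6 / (72 × 2.08) × 0.85 = 9414.0 / 149.76 × 0.85 ≈ 53.4 mL/min
Patient 2: CrCl = (140 − 92) × 83.2 / (72 × 2.02) × 0.85 = 3993.6 / 145.44 × 0.85 ≈ 23.3 mL/min
|53.4 − 23.3| = 30.1 mL/min

30 mL/min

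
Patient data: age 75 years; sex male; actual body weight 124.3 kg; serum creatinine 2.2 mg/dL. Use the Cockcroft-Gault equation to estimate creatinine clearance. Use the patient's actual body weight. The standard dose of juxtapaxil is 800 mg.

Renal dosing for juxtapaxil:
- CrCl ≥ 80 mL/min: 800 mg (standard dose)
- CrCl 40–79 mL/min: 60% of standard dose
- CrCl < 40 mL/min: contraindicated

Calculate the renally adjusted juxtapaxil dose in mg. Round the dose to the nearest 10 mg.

480 mg

CrCl = (140 − 75) × 124.3 / (72 × 2.2) = 8079.5 / 158.40 ≈ 51.0 mL/min
CrCl ≈ 51 mL/min → bracket 40–79 mL/min.
60% of 800 mg = 480 mg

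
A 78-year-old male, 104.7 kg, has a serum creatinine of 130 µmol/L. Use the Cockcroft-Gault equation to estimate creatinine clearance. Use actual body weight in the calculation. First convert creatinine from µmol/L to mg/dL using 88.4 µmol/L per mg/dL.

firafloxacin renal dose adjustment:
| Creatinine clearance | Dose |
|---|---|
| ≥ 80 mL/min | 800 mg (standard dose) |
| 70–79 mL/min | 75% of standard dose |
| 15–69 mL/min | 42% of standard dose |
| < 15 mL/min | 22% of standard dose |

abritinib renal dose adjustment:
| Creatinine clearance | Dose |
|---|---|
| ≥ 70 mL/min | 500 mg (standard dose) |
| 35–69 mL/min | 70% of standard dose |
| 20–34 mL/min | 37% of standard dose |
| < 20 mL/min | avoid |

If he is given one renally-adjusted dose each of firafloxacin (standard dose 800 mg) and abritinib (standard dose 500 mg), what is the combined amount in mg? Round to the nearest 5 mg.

685 mg

SCr = 130 / 88.4 = 1.471 mg/dL
CrCl = (140 − 78) × 104.7 / (72 × 1.471) = 6491.4 / 105.91 ≈ 61.3 mL/min
CrCl ≈ 61 mL/min.
firafloxacin: 15–69 mL/min → 42% of 800 mg = 336 mg.
abritinib: 35–69 mL/min → 70% of 500 mg = 350 mg.
Total = 336 + 350 = 686 mg.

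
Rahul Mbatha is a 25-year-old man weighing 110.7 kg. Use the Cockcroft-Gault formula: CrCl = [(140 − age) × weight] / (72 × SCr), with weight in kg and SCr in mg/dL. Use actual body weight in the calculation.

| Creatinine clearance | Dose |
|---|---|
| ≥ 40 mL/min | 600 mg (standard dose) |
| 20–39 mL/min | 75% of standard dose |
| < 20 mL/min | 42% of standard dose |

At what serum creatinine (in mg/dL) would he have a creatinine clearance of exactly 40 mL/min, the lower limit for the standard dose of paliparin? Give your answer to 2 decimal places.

Standard dose requires CrCl ≥ 40 mL/min.
Set (140 − 25) × 110.7 / (72 × SCr) = 40
SCr = (140 − 25) × 110.7 / (72 × 40) = 4.420 mg/dL

4.42 mg/dL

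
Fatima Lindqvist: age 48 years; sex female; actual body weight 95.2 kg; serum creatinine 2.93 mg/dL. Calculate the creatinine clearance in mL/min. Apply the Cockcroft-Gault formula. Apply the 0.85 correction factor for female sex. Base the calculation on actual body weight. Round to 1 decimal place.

CrCl = (140 − 48) × 95.2 / (72 × 2.93) × 0.85 = 8758.4 / 210.96 × 0.85 ≈ 35.3 mL/min

35.3 mL/min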